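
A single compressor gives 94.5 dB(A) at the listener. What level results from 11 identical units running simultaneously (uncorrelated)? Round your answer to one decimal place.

N identical incoherent sources raise the level by 10·log₁₀ N.
L_total = 94.5 + 10·log₁₀(11) = 94.5 + 10.414 = 104.91 dB(A).

104.9 dB(A)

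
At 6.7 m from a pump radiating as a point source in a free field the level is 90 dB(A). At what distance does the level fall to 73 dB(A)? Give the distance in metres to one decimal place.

For a point source L₁ − L₂ = 20·log₁₀(r₂/r₁), so r₂ = r₁·10^((L₁−L₂)/20).
r₂ = 6.7·10^((90−73)/20) = 6.7·10^(17.0/20) = 47.43 m.

47.4 m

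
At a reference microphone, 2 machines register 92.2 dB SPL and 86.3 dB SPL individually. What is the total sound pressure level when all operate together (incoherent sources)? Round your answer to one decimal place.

93.2 dB SPL

For uncorrelated sources the intensities add, so convert each level to linear form, sum, and take 10·log₁₀ of the total.
Σ 10^(L/10) = 10^(92.2/10) + 10^(86.3/10) = 2.086e+09.
L_total = 10·log₁₀(2.086e+09) = 93.19 dB SPL.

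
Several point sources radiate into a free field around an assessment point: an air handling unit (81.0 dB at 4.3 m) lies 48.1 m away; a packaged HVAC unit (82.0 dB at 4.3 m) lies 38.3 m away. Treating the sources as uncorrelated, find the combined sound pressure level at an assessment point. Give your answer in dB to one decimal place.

64.8 dB

Propagate each source to the receiver with L = L_ref − 20·log₁₀(r/r_ref), then add intensities.
air handling unit: 81.0 − 20·log₁₀(48.1/4.3) = 81.0 − 20.97 = 60.03 dB.
packaged HVAC unit: 82.0 − 20·log₁₀(38.3/4.3) = 82.0 − 18.99 = 63.01 dB.
Σ 10^(L/10) = 3.004e+06 → L_total = 10·log₁₀(3.004e+06) = 64.78 dB.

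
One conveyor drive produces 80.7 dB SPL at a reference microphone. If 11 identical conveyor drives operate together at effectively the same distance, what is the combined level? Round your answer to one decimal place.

91.1 dB SPL

With 11 equal, uncorrelated contributions the intensity is 11× that of one unit, giving a rise of 10·log₁₀ 11.
L_total = 80.7 + 10·log₁₀(11) = 80.7 + 10.414 = 91.11 dB SPL.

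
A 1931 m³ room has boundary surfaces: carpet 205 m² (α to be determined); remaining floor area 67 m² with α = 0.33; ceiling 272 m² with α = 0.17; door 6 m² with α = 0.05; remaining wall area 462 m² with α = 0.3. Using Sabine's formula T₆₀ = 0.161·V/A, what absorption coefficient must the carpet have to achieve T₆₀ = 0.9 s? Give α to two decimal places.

Required total absorption A = 0.161·1931/0.9 = 345.43 m².
Absorption from the other surfaces = 67·0.33 + 272·0.17 + 6·0.05 + 462·0.3 = 207.25 m², so the carpet must supply 138.18 m² over 205 m².
α = 138.18/205 = 0.674.

0.67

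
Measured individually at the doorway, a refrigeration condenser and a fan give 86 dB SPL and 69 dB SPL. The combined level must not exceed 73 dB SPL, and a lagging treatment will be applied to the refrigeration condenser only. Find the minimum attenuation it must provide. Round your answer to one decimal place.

15.2 dB

The untreated sources together contribute 10^(69/10) = 7.943e+06, i.e. 69.00 dB SPL.
The limit corresponds to 10^(73/10) = 1.995e+07; subtracting the fixed part leaves 1.201e+07 for the refrigeration condenser, i.e. 70.80 dB SPL.
Required insertion loss = 86 − 70.80 = 15.20 dB.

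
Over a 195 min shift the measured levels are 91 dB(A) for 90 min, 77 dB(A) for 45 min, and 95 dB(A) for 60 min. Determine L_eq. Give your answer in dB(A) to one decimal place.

Weight each interval's intensity by its duration and average over T = 195 min:
Σ tᵢ·10^(Lᵢ/10) = 90·10^(91/10) + 45·10^(77/10) + 60·10^(95/10) = 3.053e+11.
L_eq = 10·log₁₀(3.053e+11/195) = 91.95 dB(A).

91.9 dB(A)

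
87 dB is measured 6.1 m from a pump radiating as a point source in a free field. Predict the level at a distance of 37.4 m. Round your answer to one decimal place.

For a point source, L₂ = L₁ − 20·log₁₀(r₂/r₁).
L₂ = 87 − 20·log₁₀(37.4/6.1) = 87 − 15.751 = 71.25 dB.

71.2 dB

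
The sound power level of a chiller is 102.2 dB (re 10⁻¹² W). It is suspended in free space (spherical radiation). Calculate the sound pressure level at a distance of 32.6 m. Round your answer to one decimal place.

The power spreads over a sphere of area 4π·r², so L_p = L_w − 10·log₁₀(4π·r²).
4π·r² = 1.336e+04 m², 10·log₁₀ of that is 41.256 dB.
L_p = 102.2 − 41.256 = 60.94 dB.

60.9 dB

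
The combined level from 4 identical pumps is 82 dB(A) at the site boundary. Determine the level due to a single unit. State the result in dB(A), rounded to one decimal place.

Dividing the total intensity by 4 lowers the level by 10·log₁₀ 4 = 6.021 dB: L₁ = 82 − 6.021.

76.0 dB(A)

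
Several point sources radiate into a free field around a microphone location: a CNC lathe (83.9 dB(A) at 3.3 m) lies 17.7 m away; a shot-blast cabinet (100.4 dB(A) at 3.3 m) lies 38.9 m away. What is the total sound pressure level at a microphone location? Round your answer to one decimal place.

79.4 dB(A)

First find each source's level at the receiver (point-source: −20·log₁₀(r/r_ref)), then combine on an intensity basis.
CNC lathe: 83.9 − 20·log₁₀(17.7/3.3) = 83.9 − 14.59 = 69.31 dB(A).
shot-blast cabinet: 100.4 − 20·log₁₀(38.9/3.3) = 100.4 − 21.43 = 78.97 dB(A).
Σ 10^(L/10) = 8.744e+07 → L_total = 10·log₁₀(8.744e+07) = 79.42 dB(A).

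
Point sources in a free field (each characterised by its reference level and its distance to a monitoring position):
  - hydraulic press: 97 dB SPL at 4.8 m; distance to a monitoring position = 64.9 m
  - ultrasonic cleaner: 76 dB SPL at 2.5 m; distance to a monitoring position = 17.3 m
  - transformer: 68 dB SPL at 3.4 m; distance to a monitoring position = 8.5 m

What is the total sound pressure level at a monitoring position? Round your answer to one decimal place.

Apply inverse-square spreading to bring every level to the receiver, then sum 10^(L/10).
hydraulic press: 97 − 20·log₁₀(64.9/4.8) = 97 − 22.62 = 74.38 dB SPL.
ultrasonic cleaner: 76 − 20·log₁₀(17.3/2.5) = 76 − 16.80 = 59.20 dB SPL.
transformer: 68 − 20·log₁₀(8.5/3.4) = 68 − 7.96 = 60.04 dB SPL.
Σ 10^(L/10) = 2.926e+07 → L_total = 10·log₁₀(2.926e+07) = 74.66 dB SPL.

74.7 dB SPL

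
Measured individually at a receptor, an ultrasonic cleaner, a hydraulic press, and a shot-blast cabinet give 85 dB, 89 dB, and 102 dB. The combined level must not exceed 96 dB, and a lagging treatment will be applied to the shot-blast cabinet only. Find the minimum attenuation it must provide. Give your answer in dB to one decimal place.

Fixed contribution from the other sources: Σ 10^(L/10) = 10^(85/10) + 10^(89/10) = 1.111e+09 (90.46 dB).
To meet 96 dB overall, the treated shot-blast cabinet may contribute at most 10^(96/10) − 1.111e+09 = 2.871e+09, i.e. 94.58 dB.
Required insertion loss = 102 − 94.58 = 7.42 dB.

7.4 dB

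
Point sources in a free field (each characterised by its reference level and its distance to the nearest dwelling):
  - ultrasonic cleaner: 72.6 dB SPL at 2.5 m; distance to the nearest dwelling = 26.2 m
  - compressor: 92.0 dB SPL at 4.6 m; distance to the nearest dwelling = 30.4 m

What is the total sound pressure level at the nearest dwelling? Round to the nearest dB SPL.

First find each source's level at the receiver (point-source: −20·log₁₀(r/r_ref)), then combine on an intensity basis.
ultrasonic cleaner: 72.6 − 20·log₁₀(26.2/2.5) = 72.6 − 20.41 = 52.19 dB SPL.
compressor: 92.0 − 20·log₁₀(30.4/4.6) = 92.0 − 16.40 = 75.60 dB SPL.
Σ 10^(L/10) = 3.645e+07 → L_total = 10·log₁₀(3.645e+07) = 75.62 dB SPL.

76 dB SPL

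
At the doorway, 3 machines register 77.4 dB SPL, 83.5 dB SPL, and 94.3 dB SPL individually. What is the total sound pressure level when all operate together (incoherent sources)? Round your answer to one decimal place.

For uncorrelated sources the intensities add, so convert each level to linear form, sum, and take 10·log₁₀ of the total.
Σ 10^(L/10) = 10^(77.4/10) + 10^(83.5/10) + 10^(94.3/10) = 2.970e+09.
L_total = 10·log₁₀(2.970e+09) = 94.73 dB SPL.

94.7 dB SPL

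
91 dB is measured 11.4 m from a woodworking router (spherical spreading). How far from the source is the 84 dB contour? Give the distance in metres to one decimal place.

For a point source L₁ − L₂ = 20·log₁₀(r₂/r₁), so r₂ = r₁·10^((L₁−L₂)/20).
r₂ = 11.4·10^((91−84)/20) = 11.4·10^(7.0/20) = 25.52 m.

25.5 m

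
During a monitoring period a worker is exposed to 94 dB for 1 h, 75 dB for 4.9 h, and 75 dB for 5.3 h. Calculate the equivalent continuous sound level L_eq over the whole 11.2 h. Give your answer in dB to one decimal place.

The energy average is taken in the linear domain: L_eq = 10·log₁₀[(Σ tᵢ·10^(Lᵢ/10))/T], T = 11.2 h.
Σ tᵢ·10^(Lᵢ/10) = 1·10^(94/10) + 4.9·10^(75/10) + 5.3·10^(75/10) = 2.834e+09.
L_eq = 10·log₁₀(2.834e+09/11.2) = 84.03 dB.

84.0 dB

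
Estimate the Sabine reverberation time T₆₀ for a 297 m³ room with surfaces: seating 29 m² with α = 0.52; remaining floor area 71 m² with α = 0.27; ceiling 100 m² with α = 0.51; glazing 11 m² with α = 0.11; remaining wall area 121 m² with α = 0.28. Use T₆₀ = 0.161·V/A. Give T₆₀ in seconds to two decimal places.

0.40 s

A = Σ Sᵢαᵢ = 29·0.52 + 71·0.27 + 100·0.51 + 11·0.11 + 121·0.28 = 120.34 m².
T₆₀ = 0.161 × 297 / 120.34 = 0.397 s.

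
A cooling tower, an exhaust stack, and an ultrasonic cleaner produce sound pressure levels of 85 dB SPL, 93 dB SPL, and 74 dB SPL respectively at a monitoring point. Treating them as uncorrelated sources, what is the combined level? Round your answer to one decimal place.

93.7 dB SPL

Incoherent sources combine by intensity addition: L_total = 10·log₁₀(Σ 10^(L_i/10)).
Σ 10^(L/10) = 10^(85/10) + 10^(93/10) + 10^(74/10) = 2.337e+09.
L_total = 10·log₁₀(2.337e+09) = 93.69 dB SPL.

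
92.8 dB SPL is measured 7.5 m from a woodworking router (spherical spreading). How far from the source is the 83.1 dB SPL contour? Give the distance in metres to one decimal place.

22.9 m

The 9.7 dB drop corresponds to a distance ratio of 10^(9.7/20) for a point source.
r₂ = 7.5·10^((92.8−83.1)/20) = 7.5·10^(9.7/20) = 22.91 m.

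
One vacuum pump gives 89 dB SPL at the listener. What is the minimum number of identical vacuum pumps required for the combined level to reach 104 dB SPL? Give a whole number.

32

Need L₁ + 10·log₁₀ N ≥ 104, i.e. log₁₀ N ≥ 1.50.
N ≥ 10^(15.0/10) = 31.623, so N = 32.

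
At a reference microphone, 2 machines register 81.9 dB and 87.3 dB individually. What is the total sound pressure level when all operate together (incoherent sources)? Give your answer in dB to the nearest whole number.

Incoherent sources combine by intensity addition: L_total = 10·log₁₀(Σ 10^(L_i/10)).
Σ 10^(L/10) = 10^(81.9/10) + 10^(87.3/10) = 6.919e+08.
L_total = 10·log₁₀(6.919e+08) = 88.40 dB.

88 dB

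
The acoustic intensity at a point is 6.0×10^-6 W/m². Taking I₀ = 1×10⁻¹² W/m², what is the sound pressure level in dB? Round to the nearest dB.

68 dB

I/I₀ = 6.0×10^-6/10⁻¹² = 6.0×10^6, and L = 10·log₁₀(I/I₀).
L = 10·(0.7782 + 6) = 67.78 dB.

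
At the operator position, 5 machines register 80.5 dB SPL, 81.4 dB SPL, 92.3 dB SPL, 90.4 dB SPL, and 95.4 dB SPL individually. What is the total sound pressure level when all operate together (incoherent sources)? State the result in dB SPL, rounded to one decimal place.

98.1 dB SPL

For uncorrelated sources the intensities add, so convert each level to linear form, sum, and take 10·log₁₀ of the total.
Σ 10^(L/10) = 10^(80.5/10) + 10^(81.4/10) + 10^(92.3/10) + 10^(90.4/10) + 10^(95.4/10) = 6.512e+09.
L_total = 10·log₁₀(6.512e+09) = 98.14 dB SPL.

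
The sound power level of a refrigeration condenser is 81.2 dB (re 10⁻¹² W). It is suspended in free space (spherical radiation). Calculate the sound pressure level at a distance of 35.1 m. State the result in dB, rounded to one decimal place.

39.3 dB

Free-field spherical radiation: L_p = L_w − 10·log₁₀(4π·r²), r = 35.1 m.
4π·r² = 1.548e+04 m², 10·log₁₀ of that is 41.898 dB.
L_p = 81.2 − 41.898 = 39.30 dB.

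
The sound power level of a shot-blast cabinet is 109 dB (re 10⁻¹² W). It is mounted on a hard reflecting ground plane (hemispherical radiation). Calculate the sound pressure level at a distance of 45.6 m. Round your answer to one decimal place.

67.8 dB

Free-field hemispherical radiation: L_p = L_w − 10·log₁₀(2π·r²), r = 45.6 m.
2π·r² = 1.307e+04 m², 10·log₁₀ of that is 41.161 dB.
L_p = 109 − 41.161 = 67.84 dB.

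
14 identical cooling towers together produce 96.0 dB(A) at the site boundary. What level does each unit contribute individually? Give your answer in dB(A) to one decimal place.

84.5 dB(A)

For N identical incoherent sources L_total = L₁ + 10·log₁₀ N, so L₁ = 96.0 − 10·log₁₀(14) = 96.0 − 11.461.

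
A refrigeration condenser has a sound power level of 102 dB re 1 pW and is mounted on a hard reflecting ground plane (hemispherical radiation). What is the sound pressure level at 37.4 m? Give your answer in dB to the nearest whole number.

63 dB

Free-field hemispherical radiation: L_p = L_w − 10·log₁₀(2π·r²), r = 37.4 m.
2π·r² = 8789 m², 10·log₁₀ of that is 39.439 dB.
L_p = 102 − 39.439 = 62.56 dB.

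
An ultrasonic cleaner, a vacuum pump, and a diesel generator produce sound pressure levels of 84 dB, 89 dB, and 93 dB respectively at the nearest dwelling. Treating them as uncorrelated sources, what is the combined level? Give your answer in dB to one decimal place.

Incoherent sources combine by intensity addition: L_total = 10·log₁₀(Σ 10^(L_i/10)).
Σ 10^(L/10) = 10^(84/10) + 10^(89/10) + 10^(93/10) = 3.041e+09.
L_total = 10·log₁₀(3.041e+09) = 94.83 dB.

94.8 dB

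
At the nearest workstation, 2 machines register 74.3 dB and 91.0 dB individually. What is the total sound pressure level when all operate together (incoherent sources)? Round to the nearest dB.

For uncorrelated sources the intensities add, so convert each level to linear form, sum, and take 10·log₁₀ of the total.
Σ 10^(L/10) = 10^(74.3/10) + 10^(91.0/10) = 1.286e+09.
L_total = 10·log₁₀(1.286e+09) = 91.09 dB.

91 dB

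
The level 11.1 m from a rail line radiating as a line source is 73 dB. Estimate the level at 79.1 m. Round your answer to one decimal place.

64.5 dB

For a line source, L₂ = L₁ − 10·log₁₀(r₂/r₁).
L₂ = 73 − 10·log₁₀(79.1/11.1) = 73 − 8.529 = 64.47 dB.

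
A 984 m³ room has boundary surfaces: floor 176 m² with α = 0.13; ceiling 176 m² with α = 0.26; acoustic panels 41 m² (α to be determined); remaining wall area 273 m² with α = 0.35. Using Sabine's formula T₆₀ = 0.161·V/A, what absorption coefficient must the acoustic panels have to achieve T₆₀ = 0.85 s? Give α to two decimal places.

A = 0.161·V/T₆₀ = 0.161·984/0.85 = 186.38 m² sabins.
Absorption from the other surfaces = 176·0.13 + 176·0.26 + 273·0.35 = 164.19 m², so the acoustic panels must supply 22.19 m² over 41 m².
α = 22.19/41 = 0.541.

0.54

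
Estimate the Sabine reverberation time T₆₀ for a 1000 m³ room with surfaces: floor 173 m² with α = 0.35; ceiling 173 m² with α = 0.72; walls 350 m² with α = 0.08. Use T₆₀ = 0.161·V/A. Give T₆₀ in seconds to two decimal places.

0.76 s

A = Σ Sᵢαᵢ = 173·0.35 + 173·0.72 + 350·0.08 = 213.11 m².
T₆₀ = 0.161 × 1000 / 213.11 = 0.755 s.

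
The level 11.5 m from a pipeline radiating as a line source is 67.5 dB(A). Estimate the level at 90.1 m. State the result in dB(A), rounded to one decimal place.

For a line source, L₂ = L₁ − 10·log₁₀(r₂/r₁).
L₂ = 67.5 − 10·log₁₀(90.1/11.5) = 67.5 − 8.940 = 58.56 dB(A).

58.6 dB(A)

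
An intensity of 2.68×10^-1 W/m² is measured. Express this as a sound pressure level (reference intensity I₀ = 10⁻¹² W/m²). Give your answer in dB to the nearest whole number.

114 dB

L = 10·log₁₀(I/I₀) = 10·log₁₀(2.68×10^-1/10⁻¹²) = 10·log₁₀(2.68×10^11).
L = 10·(0.4281 + 11) = 114.28 dB.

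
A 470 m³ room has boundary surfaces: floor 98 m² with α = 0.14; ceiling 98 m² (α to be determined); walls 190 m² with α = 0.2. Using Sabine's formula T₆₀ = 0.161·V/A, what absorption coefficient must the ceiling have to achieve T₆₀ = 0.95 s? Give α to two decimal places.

0.29

From T₆₀ = 0.161·V/A, the target T₆₀ = 0.95 s needs A = 0.161·470/0.95 = 79.65 m².
Absorption from the other surfaces = 98·0.14 + 190·0.2 = 51.72 m², so the ceiling must supply 27.93 m² over 98 m².
α = 27.93/98 = 0.285.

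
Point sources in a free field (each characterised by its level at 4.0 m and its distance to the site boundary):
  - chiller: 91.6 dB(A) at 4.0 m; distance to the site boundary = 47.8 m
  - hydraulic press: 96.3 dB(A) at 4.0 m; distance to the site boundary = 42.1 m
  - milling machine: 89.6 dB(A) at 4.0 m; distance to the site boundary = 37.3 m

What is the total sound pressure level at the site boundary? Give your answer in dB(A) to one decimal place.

Apply inverse-square spreading to bring every level to the receiver, then sum 10^(L/10).
chiller: 91.6 − 20·log₁₀(47.8/4.0) = 91.6 − 21.55 = 70.05 dB(A).
hydraulic press: 96.3 − 20·log₁₀(42.1/4.0) = 96.3 − 20.44 = 75.86 dB(A).
milling machine: 89.6 − 20·log₁₀(37.3/4.0) = 89.6 − 19.39 = 70.21 dB(A).
Σ 10^(L/10) = 5.912e+07 → L_total = 10·log₁₀(5.912e+07) = 77.72 dB(A).

77.7 dB(A)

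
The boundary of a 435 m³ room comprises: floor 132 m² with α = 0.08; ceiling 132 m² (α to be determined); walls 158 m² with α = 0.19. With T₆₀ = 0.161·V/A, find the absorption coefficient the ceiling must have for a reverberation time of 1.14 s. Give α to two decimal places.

0.16

Required total absorption A = 0.161·435/1.14 = 61.43 m².
Absorption from the other surfaces = 132·0.08 + 158·0.19 = 40.58 m², so the ceiling must supply 20.85 m² over 132 m².
α = 20.85/132 = 0.158.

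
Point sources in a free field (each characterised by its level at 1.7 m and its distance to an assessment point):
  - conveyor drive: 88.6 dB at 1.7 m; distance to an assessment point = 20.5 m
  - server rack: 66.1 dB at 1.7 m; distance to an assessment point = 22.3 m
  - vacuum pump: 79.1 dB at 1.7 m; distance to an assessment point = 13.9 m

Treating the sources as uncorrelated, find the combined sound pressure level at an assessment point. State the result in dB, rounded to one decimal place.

67.9 dB

First find each source's level at the receiver (point-source: −20·log₁₀(r/r_ref)), then combine on an intensity basis.
conveyor drive: 88.6 − 20·log₁₀(20.5/1.7) = 88.6 − 21.63 = 66.97 dB.
server rack: 66.1 − 20·log₁₀(22.3/1.7) = 66.1 − 22.36 = 43.74 dB.
vacuum pump: 79.1 − 20·log₁₀(13.9/1.7) = 79.1 − 18.25 = 60.85 dB.
Σ 10^(L/10) = 6.221e+06 → L_total = 10·log₁₀(6.221e+06) = 67.94 dB.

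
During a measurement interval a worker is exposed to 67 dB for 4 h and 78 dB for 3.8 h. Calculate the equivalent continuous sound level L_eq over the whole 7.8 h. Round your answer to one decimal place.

The energy average is taken in the linear domain: L_eq = 10·log₁₀[(Σ tᵢ·10^(Lᵢ/10))/T], T = 7.8 h.
Σ tᵢ·10^(Lᵢ/10) = 4·10^(67/10) + 3.8·10^(78/10) = 2.598e+08.
L_eq = 10·log₁₀(2.598e+08/7.8) = 75.23 dB.

75.2 dB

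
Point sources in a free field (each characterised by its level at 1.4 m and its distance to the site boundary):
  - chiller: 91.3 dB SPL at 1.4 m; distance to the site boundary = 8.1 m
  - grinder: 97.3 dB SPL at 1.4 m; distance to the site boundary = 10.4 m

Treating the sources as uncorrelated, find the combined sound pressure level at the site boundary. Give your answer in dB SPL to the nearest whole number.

First find each source's level at the receiver (point-source: −20·log₁₀(r/r_ref)), then combine on an intensity basis.
chiller: 91.3 − 20·log₁₀(8.1/1.4) = 91.3 − 15.25 = 76.05 dB SPL.
grinder: 97.3 − 20·log₁₀(10.4/1.4) = 97.3 − 17.42 = 79.88 dB SPL.
Σ 10^(L/10) = 1.376e+08 → L_total = 10·log₁₀(1.376e+08) = 81.39 dB SPL.

81 dB SPL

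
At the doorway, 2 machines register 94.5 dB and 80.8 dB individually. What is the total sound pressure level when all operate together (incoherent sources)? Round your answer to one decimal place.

94.7 dB

Incoherent sources combine by intensity addition: L_total = 10·log₁₀(Σ 10^(L_i/10)).
Σ 10^(L/10) = 10^(94.5/10) + 10^(80.8/10) = 2.939e+09.
L_total = 10·log₁₀(2.939e+09) = 94.68 dB.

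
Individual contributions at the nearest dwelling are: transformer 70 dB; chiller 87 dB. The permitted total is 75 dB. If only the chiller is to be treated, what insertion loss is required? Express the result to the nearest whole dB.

Everything except the chiller sums to 10^(70/10) = 1.000e+07 in linear terms, 70.00 dB.
The limit corresponds to 10^(75/10) = 3.162e+07; subtracting the fixed part leaves 2.162e+07 for the chiller, i.e. 73.35 dB.
Required insertion loss = 87 − 73.35 = 13.65 dB.

14 dB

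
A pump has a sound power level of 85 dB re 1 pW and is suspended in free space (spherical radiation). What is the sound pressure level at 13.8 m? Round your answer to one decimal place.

The power spreads over a sphere of area 4π·r², so L_p = L_w − 10·log₁₀(4π·r²).
4π·r² = 2393 m², 10·log₁₀ of that is 33.790 dB.
L_p = 85 − 33.790 = 51.21 dB.

51.2 dB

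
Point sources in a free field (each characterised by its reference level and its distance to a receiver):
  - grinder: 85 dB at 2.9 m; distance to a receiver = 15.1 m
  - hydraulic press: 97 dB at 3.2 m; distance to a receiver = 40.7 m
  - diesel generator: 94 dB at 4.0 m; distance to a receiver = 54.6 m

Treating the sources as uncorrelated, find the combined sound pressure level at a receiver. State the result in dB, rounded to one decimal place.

77.5 dB

Apply inverse-square spreading to bring every level to the receiver, then sum 10^(L/10).
grinder: 85 − 20·log₁₀(15.1/2.9) = 85 − 14.33 = 70.67 dB.
hydraulic press: 97 − 20·log₁₀(40.7/3.2) = 97 − 22.09 = 74.91 dB.
diesel generator: 94 − 20·log₁₀(54.6/4.0) = 94 − 22.70 = 71.30 dB.
Σ 10^(L/10) = 5.613e+07 → L_total = 10·log₁₀(5.613e+07) = 77.49 dB.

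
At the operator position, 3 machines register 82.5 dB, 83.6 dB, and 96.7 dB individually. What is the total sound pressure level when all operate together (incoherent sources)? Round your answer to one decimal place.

Incoherent sources combine by intensity addition: L_total = 10·log₁₀(Σ 10^(L_i/10)).
Σ 10^(L/10) = 10^(82.5/10) + 10^(83.6/10) + 10^(96.7/10) = 5.084e+09.
L_total = 10·log₁₀(5.084e+09) = 97.06 dB.

97.1 dB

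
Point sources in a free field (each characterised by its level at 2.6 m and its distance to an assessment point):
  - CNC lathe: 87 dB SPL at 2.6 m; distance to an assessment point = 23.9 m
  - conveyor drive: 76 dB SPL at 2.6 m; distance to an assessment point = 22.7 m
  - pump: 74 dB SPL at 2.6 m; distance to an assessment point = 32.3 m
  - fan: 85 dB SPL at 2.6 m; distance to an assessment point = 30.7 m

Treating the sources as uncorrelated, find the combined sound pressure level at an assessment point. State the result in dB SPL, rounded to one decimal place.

First find each source's level at the receiver (point-source: −20·log₁₀(r/r_ref)), then combine on an intensity basis.
CNC lathe: 87 − 20·log₁₀(23.9/2.6) = 87 − 19.27 = 67.73 dB SPL.
conveyor drive: 76 − 20·log₁₀(22.7/2.6) = 76 − 18.82 = 57.18 dB SPL.
pump: 74 − 20·log₁₀(32.3/2.6) = 74 − 21.88 = 52.12 dB SPL.
fan: 85 − 20·log₁₀(30.7/2.6) = 85 − 21.44 = 63.56 dB SPL.
Σ 10^(L/10) = 8.884e+06 → L_total = 10·log₁₀(8.884e+06) = 69.49 dB SPL.

69.5 dB SPL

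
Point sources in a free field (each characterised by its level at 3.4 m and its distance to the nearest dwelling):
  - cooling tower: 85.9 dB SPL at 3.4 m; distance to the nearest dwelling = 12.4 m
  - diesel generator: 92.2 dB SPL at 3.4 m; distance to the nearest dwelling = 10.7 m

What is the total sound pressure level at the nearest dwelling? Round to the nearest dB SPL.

83 dB SPL

Propagate each source to the receiver with L = L_ref − 20·log₁₀(r/r_ref), then add intensities.
cooling tower: 85.9 − 20·log₁₀(12.4/3.4) = 85.9 − 11.24 = 74.66 dB SPL.
diesel generator: 92.2 − 20·log₁₀(10.7/3.4) = 92.2 − 9.96 = 82.24 dB SPL.
Σ 10^(L/10) = 1.968e+08 → L_total = 10·log₁₀(1.968e+08) = 82.94 dB SPL.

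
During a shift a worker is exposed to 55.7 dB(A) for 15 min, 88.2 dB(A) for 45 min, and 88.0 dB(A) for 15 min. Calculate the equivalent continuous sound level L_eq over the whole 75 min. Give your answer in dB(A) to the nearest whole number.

The energy average is taken in the linear domain: L_eq = 10·log₁₀[(Σ tᵢ·10^(Lᵢ/10))/T], T = 75 min.
Σ tᵢ·10^(Lᵢ/10) = 15·10^(55.7/10) + 45·10^(88.2/10) + 15·10^(88.0/10) = 3.920e+10.
L_eq = 10·log₁₀(3.920e+10/75) = 87.18 dB(A).

87 dB(A)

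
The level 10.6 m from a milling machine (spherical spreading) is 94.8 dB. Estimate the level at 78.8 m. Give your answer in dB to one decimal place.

77.4 dB

Spherical spreading from a point source gives a 20·log₁₀(r₂/r₁) drop.
L₂ = 94.8 − 20·log₁₀(78.8/10.6) = 94.8 − 17.424 = 77.38 dB.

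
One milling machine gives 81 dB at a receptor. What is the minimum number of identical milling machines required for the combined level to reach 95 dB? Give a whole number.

The shortfall is 95 − 81 = 14.0 dB, and N units add 10·log₁₀ N, so need 10·log₁₀ N ≥ 14.0.
N ≥ 10^(14.0/10) = 25.119, so N = 26.

26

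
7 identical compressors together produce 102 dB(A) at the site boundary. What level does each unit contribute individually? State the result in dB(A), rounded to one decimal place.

For N identical incoherent sources L_total = L₁ + 10·log₁₀ N, so L₁ = 102 − 10·log₁₀(7) = 102 − 8.451.

93.5 dB(A)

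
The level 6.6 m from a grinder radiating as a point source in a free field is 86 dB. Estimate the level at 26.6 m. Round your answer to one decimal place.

Spherical spreading from a point source gives a 20·log₁₀(r₂/r₁) drop.
L₂ = 86 − 20·log₁₀(26.6/6.6) = 86 − 12.107 = 73.89 dB.

73.9 dB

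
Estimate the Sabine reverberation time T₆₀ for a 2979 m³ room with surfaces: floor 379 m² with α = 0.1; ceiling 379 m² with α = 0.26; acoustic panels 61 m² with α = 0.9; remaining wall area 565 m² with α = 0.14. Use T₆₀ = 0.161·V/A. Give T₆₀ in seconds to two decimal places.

1.77 s

Total absorption A = 379·0.1 + 379·0.26 + 61·0.9 + 565·0.14 = 270.44 m² sabins.
T₆₀ = 0.161 × 2979 / 270.44 = 1.773 s.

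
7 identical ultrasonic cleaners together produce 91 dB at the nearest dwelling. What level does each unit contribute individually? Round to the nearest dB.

Dividing the total intensity by 7 lowers the level by 10·log₁₀ 7 = 8.451 dB: L₁ = 91 − 8.451.

83 dB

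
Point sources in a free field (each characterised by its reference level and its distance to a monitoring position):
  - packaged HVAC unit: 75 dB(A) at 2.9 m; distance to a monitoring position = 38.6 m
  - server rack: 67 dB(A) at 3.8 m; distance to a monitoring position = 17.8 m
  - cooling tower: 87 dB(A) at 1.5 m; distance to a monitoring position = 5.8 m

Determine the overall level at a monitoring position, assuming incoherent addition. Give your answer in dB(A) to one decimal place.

Propagate each source to the receiver with L = L_ref − 20·log₁₀(r/r_ref), then add intensities.
packaged HVAC unit: 75 − 20·log₁₀(38.6/2.9) = 75 − 22.48 = 52.52 dB(A).
server rack: 67 − 20·log₁₀(17.8/3.8) = 67 − 13.41 = 53.59 dB(A).
cooling tower: 87 − 20·log₁₀(5.8/1.5) = 87 − 11.75 = 75.25 dB(A).
Σ 10^(L/10) = 3.393e+07 → L_total = 10·log₁₀(3.393e+07) = 75.31 dB(A).

75.3 dB(A)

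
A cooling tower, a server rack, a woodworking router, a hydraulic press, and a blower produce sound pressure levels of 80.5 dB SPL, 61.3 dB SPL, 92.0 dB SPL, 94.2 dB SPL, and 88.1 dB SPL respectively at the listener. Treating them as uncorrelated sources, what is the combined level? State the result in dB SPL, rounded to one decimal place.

97.0 dB SPL

For uncorrelated sources the intensities add, so convert each level to linear form, sum, and take 10·log₁₀ of the total.
Σ 10^(L/10) = 10^(80.5/10) + 10^(61.3/10) + 10^(92.0/10) + 10^(94.2/10) + 10^(88.1/10) = 4.974e+09.
L_total = 10·log₁₀(4.974e+09) = 96.97 dB SPL.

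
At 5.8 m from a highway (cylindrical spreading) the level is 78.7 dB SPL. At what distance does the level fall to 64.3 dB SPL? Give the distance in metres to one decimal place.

Line-source spreading drops the level by 10·log₁₀(r₂/r₁); inverting, r₂/r₁ = 10^(ΔL/10).
r₂ = 5.8·10^((78.7−64.3)/10) = 5.8·10^(14.4/10) = 159.75 m.

159.7 m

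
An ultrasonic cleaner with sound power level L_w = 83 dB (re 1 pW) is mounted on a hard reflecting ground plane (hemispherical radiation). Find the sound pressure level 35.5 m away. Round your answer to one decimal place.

44.0 dB

The power spreads over a hemisphere of area 2π·r², so L_p = L_w − 10·log₁₀(2π·r²).
2π·r² = 7918 m², 10·log₁₀ of that is 38.986 dB.
L_p = 83 − 38.986 = 44.01 dB.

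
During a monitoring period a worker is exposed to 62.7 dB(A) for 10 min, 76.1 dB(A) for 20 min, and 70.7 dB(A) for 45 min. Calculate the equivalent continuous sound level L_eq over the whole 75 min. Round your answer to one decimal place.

The energy average is taken in the linear domain: L_eq = 10·log₁₀[(Σ tᵢ·10^(Lᵢ/10))/T], T = 75 min.
Σ tᵢ·10^(Lᵢ/10) = 10·10^(62.7/10) + 20·10^(76.1/10) + 45·10^(70.7/10) = 1.362e+09.
L_eq = 10·log₁₀(1.362e+09/75) = 72.59 dB(A).

72.6 dB(A)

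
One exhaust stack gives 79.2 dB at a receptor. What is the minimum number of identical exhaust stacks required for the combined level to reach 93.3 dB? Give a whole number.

Need L₁ + 10·log₁₀ N ≥ 93.3, i.e. log₁₀ N ≥ 1.41.
N ≥ 10^(14.1/10) = 25.704, so N = 26.

26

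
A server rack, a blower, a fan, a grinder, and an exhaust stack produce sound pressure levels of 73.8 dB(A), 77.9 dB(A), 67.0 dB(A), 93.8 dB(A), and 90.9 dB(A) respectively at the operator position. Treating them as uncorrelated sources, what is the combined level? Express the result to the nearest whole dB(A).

96 dB(A)

For uncorrelated sources the intensities add, so convert each level to linear form, sum, and take 10·log₁₀ of the total.
Σ 10^(L/10) = 10^(73.8/10) + 10^(77.9/10) + 10^(67.0/10) + 10^(93.8/10) + 10^(90.9/10) = 3.720e+09.
L_total = 10·log₁₀(3.720e+09) = 95.71 dB(A).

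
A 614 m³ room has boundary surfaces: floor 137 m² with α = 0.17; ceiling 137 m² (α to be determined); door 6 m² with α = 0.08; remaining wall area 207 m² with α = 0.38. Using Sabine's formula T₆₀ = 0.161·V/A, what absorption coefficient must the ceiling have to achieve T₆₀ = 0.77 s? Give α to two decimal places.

A = 0.161·V/T₆₀ = 0.161·614/0.77 = 128.38 m² sabins.
Absorption from the other surfaces = 137·0.17 + 6·0.08 + 207·0.38 = 102.43 m², so the ceiling must supply 25.95 m² over 137 m².
α = 25.95/137 = 0.189.

0.19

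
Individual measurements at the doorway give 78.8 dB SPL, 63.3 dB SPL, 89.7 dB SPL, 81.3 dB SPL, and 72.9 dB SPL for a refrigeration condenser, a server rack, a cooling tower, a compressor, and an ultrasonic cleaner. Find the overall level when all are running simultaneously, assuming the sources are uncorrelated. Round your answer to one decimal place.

90.7 dB SPL

For uncorrelated sources the intensities add, so convert each level to linear form, sum, and take 10·log₁₀ of the total.
Σ 10^(L/10) = 10^(78.8/10) + 10^(63.3/10) + 10^(89.7/10) + 10^(81.3/10) + 10^(72.9/10) = 1.166e+09.
L_total = 10·log₁₀(1.166e+09) = 90.67 dB SPL.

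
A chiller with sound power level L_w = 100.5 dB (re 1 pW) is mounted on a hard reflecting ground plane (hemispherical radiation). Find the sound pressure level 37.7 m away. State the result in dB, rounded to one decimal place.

61.0 dB

L_p = L_w − 10·log₁₀(2π·r²) with r = 37.7 m.
2π·r² = 8930 m², 10·log₁₀ of that is 39.509 dB.
L_p = 100.5 − 39.509 = 60.99 dB.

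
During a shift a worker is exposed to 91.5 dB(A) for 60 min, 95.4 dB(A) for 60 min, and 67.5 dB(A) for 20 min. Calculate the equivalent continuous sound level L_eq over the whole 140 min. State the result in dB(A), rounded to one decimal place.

93.2 dB(A)

Weight each interval's intensity by its duration and average over T = 140 min:
Σ tᵢ·10^(Lᵢ/10) = 60·10^(91.5/10) + 60·10^(95.4/10) + 20·10^(67.5/10) = 2.929e+11.
L_eq = 10·log₁₀(2.929e+11/140) = 93.21 dB(A).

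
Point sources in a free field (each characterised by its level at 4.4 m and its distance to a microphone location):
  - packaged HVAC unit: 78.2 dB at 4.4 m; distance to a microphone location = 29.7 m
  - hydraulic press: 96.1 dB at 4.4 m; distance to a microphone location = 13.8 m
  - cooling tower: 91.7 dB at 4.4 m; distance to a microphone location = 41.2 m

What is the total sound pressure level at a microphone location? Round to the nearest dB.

86 dB

First find each source's level at the receiver (point-source: −20·log₁₀(r/r_ref)), then combine on an intensity basis.
packaged HVAC unit: 78.2 − 20·log₁₀(29.7/4.4) = 78.2 − 16.59 = 61.61 dB.
hydraulic press: 96.1 − 20·log₁₀(13.8/4.4) = 96.1 − 9.93 = 86.17 dB.
cooling tower: 91.7 − 20·log₁₀(41.2/4.4) = 91.7 − 19.43 = 72.27 dB.
Σ 10^(L/10) = 4.325e+08 → L_total = 10·log₁₀(4.325e+08) = 86.36 dB.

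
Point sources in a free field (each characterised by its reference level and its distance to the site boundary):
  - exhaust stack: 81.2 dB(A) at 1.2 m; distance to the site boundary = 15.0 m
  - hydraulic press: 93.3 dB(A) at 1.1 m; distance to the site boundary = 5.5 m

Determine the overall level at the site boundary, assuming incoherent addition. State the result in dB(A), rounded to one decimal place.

79.4 dB(A)

Apply inverse-square spreading to bring every level to the receiver, then sum 10^(L/10).
exhaust stack: 81.2 − 20·log₁₀(15.0/1.2) = 81.2 − 21.94 = 59.26 dB(A).
hydraulic press: 93.3 − 20·log₁₀(5.5/1.1) = 93.3 − 13.98 = 79.32 dB(A).
Σ 10^(L/10) = 8.636e+07 → L_total = 10·log₁₀(8.636e+07) = 79.36 dB(A).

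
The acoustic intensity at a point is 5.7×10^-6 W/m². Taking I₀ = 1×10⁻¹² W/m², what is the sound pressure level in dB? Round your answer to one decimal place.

67.6 dB

Dividing by I₀ shifts the exponent by 12: I/I₀ = 5.7×10^6.
L = 10·(0.7559 + 6) = 67.56 dB.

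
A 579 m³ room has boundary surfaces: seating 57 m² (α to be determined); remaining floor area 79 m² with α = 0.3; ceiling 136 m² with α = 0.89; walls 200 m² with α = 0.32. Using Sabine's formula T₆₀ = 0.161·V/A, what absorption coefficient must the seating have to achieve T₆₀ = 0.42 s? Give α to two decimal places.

0.23

Required total absorption A = 0.161·579/0.42 = 221.95 m².
Absorption from the other surfaces = 79·0.3 + 136·0.89 + 200·0.32 = 208.74 m², so the seating must supply 13.21 m² over 57 m².
α = 13.21/57 = 0.232.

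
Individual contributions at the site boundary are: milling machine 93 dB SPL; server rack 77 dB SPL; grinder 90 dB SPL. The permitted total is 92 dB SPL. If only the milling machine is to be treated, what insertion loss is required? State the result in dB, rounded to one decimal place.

Everything except the milling machine sums to 10^(77/10) + 10^(90/10) = 1.050e+09 in linear terms, 90.21 dB SPL.
The limit corresponds to 10^(92/10) = 1.585e+09; subtracting the fixed part leaves 5.348e+08 for the milling machine, i.e. 87.28 dB SPL.
So the milling machine must be reduced from 93 to 87.28 dB SPL: IL = 5.72 dB.

5.7 dB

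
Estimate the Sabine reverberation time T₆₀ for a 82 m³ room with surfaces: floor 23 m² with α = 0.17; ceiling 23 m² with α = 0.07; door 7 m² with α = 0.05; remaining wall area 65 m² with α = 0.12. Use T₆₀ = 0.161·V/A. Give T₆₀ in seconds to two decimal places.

0.97 s

A = Σ Sᵢαᵢ = 23·0.17 + 23·0.07 + 7·0.05 + 65·0.12 = 13.67 m².
T₆₀ = 0.161 × 82 / 13.67 = 0.966 s.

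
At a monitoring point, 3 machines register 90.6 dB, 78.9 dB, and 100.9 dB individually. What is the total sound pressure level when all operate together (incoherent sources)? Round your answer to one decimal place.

101.3 dB

Incoherent sources combine by intensity addition: L_total = 10·log₁₀(Σ 10^(L_i/10)).
Σ 10^(L/10) = 10^(90.6/10) + 10^(78.9/10) + 10^(100.9/10) = 1.353e+10.
L_total = 10·log₁₀(1.353e+10) = 101.31 dB.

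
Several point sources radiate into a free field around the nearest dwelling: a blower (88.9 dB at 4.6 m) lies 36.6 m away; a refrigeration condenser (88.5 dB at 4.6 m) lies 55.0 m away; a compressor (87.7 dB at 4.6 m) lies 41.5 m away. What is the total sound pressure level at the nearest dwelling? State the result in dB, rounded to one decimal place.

73.9 dB

First find each source's level at the receiver (point-source: −20·log₁₀(r/r_ref)), then combine on an intensity basis.
blower: 88.9 − 20·log₁₀(36.6/4.6) = 88.9 − 18.01 = 70.89 dB.
refrigeration condenser: 88.5 − 20·log₁₀(55.0/4.6) = 88.5 − 21.55 = 66.95 dB.
compressor: 87.7 − 20·log₁₀(41.5/4.6) = 87.7 − 19.11 = 68.59 dB.
Σ 10^(L/10) = 2.445e+07 → L_total = 10·log₁₀(2.445e+07) = 73.88 dB.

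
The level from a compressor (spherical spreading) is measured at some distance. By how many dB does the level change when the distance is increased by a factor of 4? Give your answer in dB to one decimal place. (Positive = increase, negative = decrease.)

A point source loses 6 dB per doubling of distance; generally ΔL = −20·log₁₀(r₂/r₁).
ΔL = −20·log₁₀(4) = -12.04 dB.

-12.0 dB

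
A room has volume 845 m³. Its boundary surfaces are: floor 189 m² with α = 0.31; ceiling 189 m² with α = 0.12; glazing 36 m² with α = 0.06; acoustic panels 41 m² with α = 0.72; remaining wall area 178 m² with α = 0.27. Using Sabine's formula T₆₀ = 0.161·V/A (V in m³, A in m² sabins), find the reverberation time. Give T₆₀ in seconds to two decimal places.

A = Σ Sᵢαᵢ = 189·0.31 + 189·0.12 + 36·0.06 + 41·0.72 + 178·0.27 = 161.01 m².
T₆₀ = 0.161 × 845 / 161.01 = 0.845 s.

0.84 s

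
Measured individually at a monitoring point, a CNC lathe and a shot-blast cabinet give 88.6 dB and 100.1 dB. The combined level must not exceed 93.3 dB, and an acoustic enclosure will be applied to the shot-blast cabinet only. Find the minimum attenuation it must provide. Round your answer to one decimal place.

Everything except the shot-blast cabinet sums to 10^(88.6/10) = 7.244e+08 in linear terms, 88.60 dB.
To meet 93.3 dB overall, the treated shot-blast cabinet may contribute at most 10^(93.3/10) − 7.244e+08 = 1.414e+09, i.e. 91.50 dB.
So the shot-blast cabinet must be reduced from 100.1 to 91.50 dB: IL = 8.60 dB.

8.6 dB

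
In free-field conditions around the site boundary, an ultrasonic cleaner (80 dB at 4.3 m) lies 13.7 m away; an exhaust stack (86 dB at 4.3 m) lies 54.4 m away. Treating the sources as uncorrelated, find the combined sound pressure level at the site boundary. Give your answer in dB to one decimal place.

First find each source's level at the receiver (point-source: −20·log₁₀(r/r_ref)), then combine on an intensity basis.
ultrasonic cleaner: 80 − 20·log₁₀(13.7/4.3) = 80 − 10.07 = 69.93 dB.
exhaust stack: 86 − 20·log₁₀(54.4/4.3) = 86 − 22.04 = 63.96 dB.
Σ 10^(L/10) = 1.234e+07 → L_total = 10·log₁₀(1.234e+07) = 70.91 dB.

70.9 dB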